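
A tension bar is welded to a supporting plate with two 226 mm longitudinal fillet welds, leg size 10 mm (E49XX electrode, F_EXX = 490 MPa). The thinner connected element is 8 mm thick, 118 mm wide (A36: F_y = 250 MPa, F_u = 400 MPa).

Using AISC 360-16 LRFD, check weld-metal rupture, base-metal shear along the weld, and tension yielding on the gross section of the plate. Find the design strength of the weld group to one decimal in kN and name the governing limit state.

212.4 kN (gross-section yield governs)

Weld metal: throat = 0.707×10 = 7.07 mm, L = 2×226 = 452 mm. φR_n = 0.75 × 0.6 × 490 × 7.07 × 452 = 704.6 kN.
Base metal shear (8 mm plate): yield φR_n = 1.0×0.6×250×8×452 = 542.4 kN; rupture φR_n = 0.75×0.6×400×8×452 = 650.9 kN; take 542.4 kN (yield).
Tension yield (gross): A_g = 118×8 = 944 mm². φR_n = 0.90 × 250 × 944 = 212.4 kN.
Governing: min(704.6, 542.4, 212.4) = 212.4 kN → gross-section yield.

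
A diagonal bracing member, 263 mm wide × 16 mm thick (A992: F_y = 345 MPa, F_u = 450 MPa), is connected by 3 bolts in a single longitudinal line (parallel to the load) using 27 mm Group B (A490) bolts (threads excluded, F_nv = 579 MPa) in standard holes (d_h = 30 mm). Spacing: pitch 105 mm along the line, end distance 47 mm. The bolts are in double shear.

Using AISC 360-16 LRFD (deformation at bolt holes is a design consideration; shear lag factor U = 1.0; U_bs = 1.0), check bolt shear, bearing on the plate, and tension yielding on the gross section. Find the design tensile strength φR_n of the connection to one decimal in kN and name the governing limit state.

907.2 kN (bearing governs)

Bolt shear: A_b = π(27)²/4 = 572.56 mm². φR_n = 0.75 × 579 × 572.56 × 3 × 2 = 1491.8 kN.
Bearing (16 mm plate, F_u = 450 MPa): end bolts L_c = 47 − 30/2 = 32, R_n = min(1.2×32×16×450, 2.4×27×16×450) = 276.48 kN/bolt; interior L_c = 105 − 30 = 75, R_n = 466.56 kN/bolt. φR_n = 0.75 × (1×276.48 + 2×466.56) = 907.2 kN.
Tension yield (gross): A_g = 263×16 = 4208 mm². φR_n = 0.90 × 345 × 4208 = 1306.6 kN.
Governing: min(1491.8, 907.2, 1306.6) = 907.2 kN → bearing.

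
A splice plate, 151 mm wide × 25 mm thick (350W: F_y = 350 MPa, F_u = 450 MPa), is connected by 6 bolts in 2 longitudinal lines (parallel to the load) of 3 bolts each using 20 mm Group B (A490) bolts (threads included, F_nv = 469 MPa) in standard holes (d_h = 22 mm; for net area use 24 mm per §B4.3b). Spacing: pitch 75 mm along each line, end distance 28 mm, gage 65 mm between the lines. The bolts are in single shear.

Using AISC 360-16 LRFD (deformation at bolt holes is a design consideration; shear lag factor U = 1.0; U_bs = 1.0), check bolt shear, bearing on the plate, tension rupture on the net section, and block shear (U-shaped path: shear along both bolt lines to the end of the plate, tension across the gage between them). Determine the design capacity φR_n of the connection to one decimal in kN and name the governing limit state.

663.0 kN (bolt shear governs)

Bolt shear: A_b = π(20)²/4 = 314.16 mm². φR_n = 0.75 × 469 × 314.16 × 6 × 1 = 663.0 kN.
Bearing (25 mm plate, F_u = 450 MPa): end bolts L_c = 28 − 22/2 = 17, R_n = min(1.2×17×25×450, 2.4×20×25×450) = 229.5 kN/bolt; interior L_c = 75 − 22 = 53, R_n = 540 kN/bolt. φR_n = 0.75 × (2×229.5 + 4×540) = 1964.3 kN.
Tension rupture (net): A_n = (151 − 2×24)×25 = 2575 mm² (U = 1.0, A_e = A_n). φR_n = 0.75 × 450 × 2575 = 869.1 kN.
Block shear: shear path 2×[28+2×75] = 2×178 mm, A_gv = 8900, A_nv = 2×(178 − 2.5×24)×25 = 5900 mm²; tension across gage: (65 − 1×24)×25 = 1025 mm². R_n = min(0.6×450×5900, 0.6×350×8900) + 1.0×450×1025 = min(1593, 1869) + 461.25 = 2054.3 kN. φR_n = 0.75 × 2054.3 = 1540.7 kN.
Governing: min(663.0, 1964.3, 869.1, 1540.7) = 663.0 kN → bolt shear.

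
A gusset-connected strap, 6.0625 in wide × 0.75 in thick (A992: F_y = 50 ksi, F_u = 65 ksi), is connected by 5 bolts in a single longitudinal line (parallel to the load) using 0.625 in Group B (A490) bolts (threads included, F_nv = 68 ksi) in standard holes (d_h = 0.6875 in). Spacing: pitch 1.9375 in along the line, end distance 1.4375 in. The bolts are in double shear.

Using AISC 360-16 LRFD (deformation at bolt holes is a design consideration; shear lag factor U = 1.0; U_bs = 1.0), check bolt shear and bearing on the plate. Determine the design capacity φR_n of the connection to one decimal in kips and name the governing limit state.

Bolt shear: A_b = π(0.625)²/4 = 0.3068 in². φR_n = 0.75 × 68 × 0.3068 × 5 × 2 = 156.5 kips.
Bearing (0.75 in plate, F_u = 65 ksi): end bolts L_c = 1.4375 − 0.6875/2 = 1.09375, R_n = min(1.2×1.09375×0.75×65, 2.4×0.625×0.75×65) = 63.984 kips/bolt; interior L_c = 1.9375 − 0.6875 = 1.25, R_n = 73.125 kips/bolt. φR_n = 0.75 × (1×63.984 + 4×73.125) = 267.4 kips.
Governing: min(156.5, 267.4) = 156.5 kips → bolt shear.

156.5 kips (bolt shear governs)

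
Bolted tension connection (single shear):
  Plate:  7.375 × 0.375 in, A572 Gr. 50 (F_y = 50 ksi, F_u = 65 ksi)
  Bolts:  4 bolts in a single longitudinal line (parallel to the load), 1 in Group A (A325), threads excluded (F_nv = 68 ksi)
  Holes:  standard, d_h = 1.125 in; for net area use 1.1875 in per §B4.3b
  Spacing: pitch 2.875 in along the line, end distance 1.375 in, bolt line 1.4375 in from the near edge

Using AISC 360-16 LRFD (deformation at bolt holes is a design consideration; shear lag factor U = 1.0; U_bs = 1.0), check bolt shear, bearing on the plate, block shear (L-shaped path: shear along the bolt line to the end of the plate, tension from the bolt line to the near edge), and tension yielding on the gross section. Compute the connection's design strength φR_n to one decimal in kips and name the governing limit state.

79.5 kips (block shear governs)

Bolt shear: A_b = π(1)²/4 = 0.7854 in². φR_n = 0.75 × 68 × 0.7854 × 4 × 1 = 160.2 kips.
Bearing (0.375 in plate, F_u = 65 ksi): end bolts L_c = 1.375 − 1.125/2 = 0.8125, R_n = min(1.2×0.8125×0.375×65, 2.4×1×0.375×65) = 23.766 kips/bolt; interior L_c = 2.875 − 1.125 = 1.75, R_n = 51.188 kips/bolt. φR_n = 0.75 × (1×23.766 + 3×51.188) = 133.0 kips.
Block shear: shear path 1×[1.375+3×2.875] = 1×10 in, A_gv = 3.75, A_nv = 1×(10 − 3.5×1.1875)×0.375 = 2.1914 in²; tension to near edge: (1.4375 − 0.5×1.1875)×0.375 = 0.31641 in². R_n = min(0.6×65×2.1914, 0.6×50×3.75) + 1.0×65×0.31641 = min(85.465, 112.5) + 20.567 = 106.03 kips. φR_n = 0.75 × 106.03 = 79.5 kips.
Tension yield (gross): A_g = 7.375×0.375 = 2.7656 in². φR_n = 0.90 × 50 × 2.7656 = 124.5 kips.
Governing: min(160.2, 133.0, 79.5, 124.5) = 79.5 kips → block shear.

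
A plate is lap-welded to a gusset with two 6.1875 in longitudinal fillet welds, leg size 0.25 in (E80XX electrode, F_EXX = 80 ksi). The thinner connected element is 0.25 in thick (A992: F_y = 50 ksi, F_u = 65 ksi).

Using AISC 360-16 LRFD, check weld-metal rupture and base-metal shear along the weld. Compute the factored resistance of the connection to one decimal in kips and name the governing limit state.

Weld metal: throat = 0.707×0.25 = 0.17675 in, L = 2×6.1875 = 12.375 in. φR_n = 0.75 × 0.6 × 80 × 0.17675 × 12.375 = 78.7 kips.
Base metal shear (0.25 in plate): yield φR_n = 1.0×0.6×50×0.25×12.375 = 92.8 kips; rupture φR_n = 0.75×0.6×65×0.25×12.375 = 90.5 kips; take 90.5 kips (rupture).
Governing: min(78.7, 90.5) = 78.7 kips → weld metal.

78.7 kips (weld metal governs)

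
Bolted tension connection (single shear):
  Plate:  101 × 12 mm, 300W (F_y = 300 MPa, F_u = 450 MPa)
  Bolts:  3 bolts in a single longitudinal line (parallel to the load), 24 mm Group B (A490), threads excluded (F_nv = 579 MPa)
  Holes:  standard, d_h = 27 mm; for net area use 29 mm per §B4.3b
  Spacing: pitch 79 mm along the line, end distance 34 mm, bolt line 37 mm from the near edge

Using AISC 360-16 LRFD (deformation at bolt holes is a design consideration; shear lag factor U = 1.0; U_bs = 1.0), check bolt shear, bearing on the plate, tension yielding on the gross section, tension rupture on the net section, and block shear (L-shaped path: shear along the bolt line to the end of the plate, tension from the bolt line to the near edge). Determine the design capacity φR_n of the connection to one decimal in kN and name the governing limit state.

Bolt shear: A_b = π(24)²/4 = 452.39 mm². φR_n = 0.75 × 579 × 452.39 × 3 × 1 = 589.4 kN.
Bearing (12 mm plate, F_u = 450 MPa): end bolts L_c = 34 − 27/2 = 20.5, R_n = min(1.2×20.5×12×450, 2.4×24×12×450) = 132.84 kN/bolt; interior L_c = 79 − 27 = 52, R_n = 311.04 kN/bolt. φR_n = 0.75 × (1×132.84 + 2×311.04) = 566.2 kN.
Tension yield (gross): A_g = 101×12 = 1212 mm². φR_n = 0.90 × 300 × 1212 = 327.2 kN.
Tension rupture (net): A_n = (101 − 1×29)×12 = 864 mm² (U = 1.0, A_e = A_n). φR_n = 0.75 × 450 × 864 = 291.6 kN.
Block shear: shear path 1×[34+2×79] = 1×192 mm, A_gv = 2304, A_nv = 1×(192 − 2.5×29)×12 = 1434 mm²; tension to near edge: (37 − 0.5×29)×12 = 270 mm². R_n = min(0.6×450×1434, 0.6×300×2304) + 1.0×450×270 = min(387.18, 414.72) + 121.5 = 508.68 kN. φR_n = 0.75 × 508.68 = 381.5 kN.
Governing: min(589.4, 566.2, 327.2, 291.6, 381.5) = 291.6 kN → net-section rupture.

291.6 kN (net-section rupture governs)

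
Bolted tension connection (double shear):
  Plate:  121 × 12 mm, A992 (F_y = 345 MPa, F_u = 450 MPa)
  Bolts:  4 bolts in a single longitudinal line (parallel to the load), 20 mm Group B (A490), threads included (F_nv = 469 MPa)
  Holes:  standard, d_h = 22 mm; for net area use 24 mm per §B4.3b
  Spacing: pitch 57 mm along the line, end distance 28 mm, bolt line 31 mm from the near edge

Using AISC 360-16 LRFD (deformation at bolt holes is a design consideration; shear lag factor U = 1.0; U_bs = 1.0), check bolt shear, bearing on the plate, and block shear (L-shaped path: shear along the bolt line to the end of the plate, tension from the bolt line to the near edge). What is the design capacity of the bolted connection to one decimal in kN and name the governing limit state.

Bolt shear: A_b = π(20)²/4 = 314.16 mm². φR_n = 0.75 × 469 × 314.16 × 4 × 2 = 884.0 kN.
Bearing (12 mm plate, F_u = 450 MPa): end bolts L_c = 28 − 22/2 = 17, R_n = min(1.2×17×12×450, 2.4×20×12×450) = 110.16 kN/bolt; interior L_c = 57 − 22 = 35, R_n = 226.8 kN/bolt. φR_n = 0.75 × (1×110.16 + 3×226.8) = 592.9 kN.
Block shear: shear path 1×[28+3×57] = 1×199 mm, A_gv = 2388, A_nv = 1×(199 − 3.5×24)×12 = 1380 mm²; tension to near edge: (31 − 0.5×24)×12 = 228 mm². R_n = min(0.6×450×1380, 0.6×345×2388) + 1.0×450×228 = min(372.6, 494.32) + 102.6 = 475.2 kN. φR_n = 0.75 × 475.2 = 356.4 kN.
Governing: min(884.0, 592.9, 356.4) = 356.4 kN → block shear.

356.4 kN (block shear governs)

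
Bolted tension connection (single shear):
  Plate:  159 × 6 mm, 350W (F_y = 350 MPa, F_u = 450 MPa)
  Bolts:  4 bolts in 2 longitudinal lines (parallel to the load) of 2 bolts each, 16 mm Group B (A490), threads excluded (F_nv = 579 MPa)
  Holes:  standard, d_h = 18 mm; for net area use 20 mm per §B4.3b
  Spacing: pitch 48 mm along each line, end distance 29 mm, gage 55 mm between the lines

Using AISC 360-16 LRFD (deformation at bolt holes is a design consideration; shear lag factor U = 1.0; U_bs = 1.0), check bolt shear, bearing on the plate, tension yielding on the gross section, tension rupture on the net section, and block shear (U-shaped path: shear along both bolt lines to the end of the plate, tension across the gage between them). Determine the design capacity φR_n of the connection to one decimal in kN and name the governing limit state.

Bolt shear: A_b = π(16)²/4 = 201.06 mm². φR_n = 0.75 × 579 × 201.06 × 4 × 1 = 349.2 kN.
Bearing (6 mm plate, F_u = 450 MPa): end bolts L_c = 29 − 18/2 = 20, R_n = min(1.2×20×6×450, 2.4×16×6×450) = 64.8 kN/bolt; interior L_c = 48 − 18 = 30, R_n = 97.2 kN/bolt. φR_n = 0.75 × (2×64.8 + 2×97.2) = 243.0 kN.
Tension yield (gross): A_g = 159×6 = 954 mm². φR_n = 0.90 × 350 × 954 = 300.5 kN.
Tension rupture (net): A_n = (159 − 2×20)×6 = 714 mm² (U = 1.0, A_e = A_n). φR_n = 0.75 × 450 × 714 = 241.0 kN.
Block shear: shear path 2×[29+1×48] = 2×77 mm, A_gv = 924, A_nv = 2×(77 − 1.5×20)×6 = 564 mm²; tension across gage: (55 − 1×20)×6 = 210 mm². R_n = min(0.6×450×564, 0.6×350×924) + 1.0×450×210 = min(152.28, 194.04) + 94.5 = 246.78 kN. φR_n = 0.75 × 246.78 = 185.1 kN.
Governing: min(349.2, 243.0, 300.5, 241.0, 185.1) = 185.1 kN → block shear.

185.1 kN (block shear governs)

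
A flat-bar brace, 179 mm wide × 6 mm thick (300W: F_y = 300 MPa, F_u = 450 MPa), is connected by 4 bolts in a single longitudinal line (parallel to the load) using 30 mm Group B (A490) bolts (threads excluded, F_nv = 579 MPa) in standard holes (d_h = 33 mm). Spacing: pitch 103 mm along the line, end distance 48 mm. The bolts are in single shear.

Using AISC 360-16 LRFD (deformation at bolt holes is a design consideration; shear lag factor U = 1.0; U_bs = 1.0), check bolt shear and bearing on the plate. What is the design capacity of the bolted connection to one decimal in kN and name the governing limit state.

Bolt shear: A_b = π(30)²/4 = 706.86 mm². φR_n = 0.75 × 579 × 706.86 × 4 × 1 = 1227.8 kN.
Bearing (6 mm plate, F_u = 450 MPa): end bolts L_c = 48 − 33/2 = 31.5, R_n = min(1.2×31.5×6×450, 2.4×30×6×450) = 102.06 kN/bolt; interior L_c = 103 − 33 = 70, R_n = 194.4 kN/bolt. φR_n = 0.75 × (1×102.06 + 3×194.4) = 513.9 kN.
Governing: min(1227.8, 513.9) = 513.9 kN → bearing.

513.9 kN (bearing governs)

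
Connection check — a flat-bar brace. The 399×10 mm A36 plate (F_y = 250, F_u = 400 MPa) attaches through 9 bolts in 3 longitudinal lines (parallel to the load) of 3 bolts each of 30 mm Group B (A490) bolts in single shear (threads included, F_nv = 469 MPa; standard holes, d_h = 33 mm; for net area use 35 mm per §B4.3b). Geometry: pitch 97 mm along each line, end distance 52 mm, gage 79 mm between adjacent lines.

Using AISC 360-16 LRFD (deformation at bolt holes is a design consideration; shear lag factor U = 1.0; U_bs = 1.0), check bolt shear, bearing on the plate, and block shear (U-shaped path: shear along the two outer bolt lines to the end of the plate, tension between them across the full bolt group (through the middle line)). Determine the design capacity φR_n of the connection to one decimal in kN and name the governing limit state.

817.5 kN (block shear governs)

Bolt shear: A_b = π(30)²/4 = 706.86 mm². φR_n = 0.75 × 469 × 706.86 × 9 × 1 = 2237.7 kN.
Bearing (10 mm plate, F_u = 400 MPa): end bolts L_c = 52 − 33/2 = 35.5, R_n = min(1.2×35.5×10×400, 2.4×30×10×400) = 170.4 kN/bolt; interior L_c = 97 − 33 = 64, R_n = 288 kN/bolt. φR_n = 0.75 × (3×170.4 + 6×288) = 1679.4 kN.
Block shear: shear path 2×[52+2×97] = 2×246 mm, A_gv = 4920, A_nv = 2×(246 − 2.5×35)×10 = 3170 mm²; tension across gage: (158 − 2×35)×10 = 880 mm². R_n = min(0.6×400×3170, 0.6×250×4920) + 1.0×400×880 = min(760.8, 738) + 352 = 1090 kN. φR_n = 0.75 × 1090 = 817.5 kN.
Governing: min(2237.7, 1679.4, 817.5) = 817.5 kN → block shear.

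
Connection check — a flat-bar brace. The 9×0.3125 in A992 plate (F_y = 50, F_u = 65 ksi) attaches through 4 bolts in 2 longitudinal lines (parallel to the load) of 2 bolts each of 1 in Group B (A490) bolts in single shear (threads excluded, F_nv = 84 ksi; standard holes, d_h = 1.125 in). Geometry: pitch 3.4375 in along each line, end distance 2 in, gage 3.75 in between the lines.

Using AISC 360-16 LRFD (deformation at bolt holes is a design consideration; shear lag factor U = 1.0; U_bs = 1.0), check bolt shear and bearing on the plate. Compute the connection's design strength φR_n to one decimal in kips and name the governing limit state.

125.7 kips (bearing governs)

Bolt shear: A_b = π(1)²/4 = 0.7854 in². φR_n = 0.75 × 84 × 0.7854 × 4 × 1 = 197.9 kips.
Bearing (0.3125 in plate, F_u = 65 ksi): end bolts L_c = 2 − 1.125/2 = 1.4375, R_n = min(1.2×1.4375×0.3125×65, 2.4×1×0.3125×65) = 35.039 kips/bolt; interior L_c = 3.4375 − 1.125 = 2.3125, R_n = 48.75 kips/bolt. φR_n = 0.75 × (2×35.039 + 2×48.75) = 125.7 kips.
Governing: min(197.9, 125.7) = 125.7 kips → bearing.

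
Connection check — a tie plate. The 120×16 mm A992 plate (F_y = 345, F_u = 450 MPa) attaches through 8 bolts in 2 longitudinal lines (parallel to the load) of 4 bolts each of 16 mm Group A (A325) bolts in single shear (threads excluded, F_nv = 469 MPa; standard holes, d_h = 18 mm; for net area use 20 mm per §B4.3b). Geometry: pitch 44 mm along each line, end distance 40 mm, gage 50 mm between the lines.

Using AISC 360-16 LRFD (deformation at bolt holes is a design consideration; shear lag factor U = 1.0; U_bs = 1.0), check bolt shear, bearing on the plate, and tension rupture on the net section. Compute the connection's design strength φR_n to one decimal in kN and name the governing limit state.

432.0 kN (net-section rupture governs)

Bolt shear: A_b = π(16)²/4 = 201.06 mm². φR_n = 0.75 × 469 × 201.06 × 8 × 1 = 565.8 kN.
Bearing (16 mm plate, F_u = 450 MPa): end bolts L_c = 40 − 18/2 = 31, R_n = min(1.2×31×16×450, 2.4×16×16×450) = 267.84 kN/bolt; interior L_c = 44 − 18 = 26, R_n = 224.64 kN/bolt. φR_n = 0.75 × (2×267.84 + 6×224.64) = 1412.6 kN.
Tension rupture (net): A_n = (120 − 2×20)×16 = 1280 mm² (U = 1.0, A_e = A_n). φR_n = 0.75 × 450 × 1280 = 432.0 kN.
Governing: min(565.8, 1412.6, 432.0) = 432.0 kN → net-section rupture.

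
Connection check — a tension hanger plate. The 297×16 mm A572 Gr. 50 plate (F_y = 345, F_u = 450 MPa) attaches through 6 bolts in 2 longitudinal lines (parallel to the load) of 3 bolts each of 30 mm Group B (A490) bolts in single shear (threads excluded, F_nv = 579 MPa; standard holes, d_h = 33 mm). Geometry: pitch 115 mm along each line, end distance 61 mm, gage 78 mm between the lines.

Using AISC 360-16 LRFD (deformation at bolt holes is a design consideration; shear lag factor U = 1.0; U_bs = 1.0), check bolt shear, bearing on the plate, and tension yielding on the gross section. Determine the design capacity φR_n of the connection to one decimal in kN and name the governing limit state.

1475.5 kN (gross-section yield governs)

Bolt shear: A_b = π(30)²/4 = 706.86 mm². φR_n = 0.75 × 579 × 706.86 × 6 × 1 = 1841.7 kN.
Bearing (16 mm plate, F_u = 450 MPa): end bolts L_c = 61 − 33/2 = 44.5, R_n = min(1.2×44.5×16×450, 2.4×30×16×450) = 384.48 kN/bolt; interior L_c = 115 − 33 = 82, R_n = 518.4 kN/bolt. φR_n = 0.75 × (2×384.48 + 4×518.4) = 2131.9 kN.
Tension yield (gross): A_g = 297×16 = 4752 mm². φR_n = 0.90 × 345 × 4752 = 1475.5 kN.
Governing: min(1841.7, 2131.9, 1475.5) = 1475.5 kN → gross-section yield.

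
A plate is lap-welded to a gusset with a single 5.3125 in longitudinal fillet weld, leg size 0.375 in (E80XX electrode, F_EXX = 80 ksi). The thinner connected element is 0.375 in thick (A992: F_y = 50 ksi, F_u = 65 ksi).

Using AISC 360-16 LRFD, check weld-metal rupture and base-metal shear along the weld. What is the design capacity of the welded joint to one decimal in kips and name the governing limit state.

50.7 kips (weld metal governs)

Weld metal: throat = 0.707×0.375 = 0.26513 in, L = 5.3125 in. φR_n = 0.75 × 0.6 × 80 × 0.26513 × 5.3125 = 50.7 kips.
Base metal shear (0.375 in plate): yield φR_n = 1.0×0.6×50×0.375×5.3125 = 59.8 kips; rupture φR_n = 0.75×0.6×65×0.375×5.3125 = 58.3 kips; take 58.3 kips (rupture).
Governing: min(50.7, 58.3) = 50.7 kips → weld metal.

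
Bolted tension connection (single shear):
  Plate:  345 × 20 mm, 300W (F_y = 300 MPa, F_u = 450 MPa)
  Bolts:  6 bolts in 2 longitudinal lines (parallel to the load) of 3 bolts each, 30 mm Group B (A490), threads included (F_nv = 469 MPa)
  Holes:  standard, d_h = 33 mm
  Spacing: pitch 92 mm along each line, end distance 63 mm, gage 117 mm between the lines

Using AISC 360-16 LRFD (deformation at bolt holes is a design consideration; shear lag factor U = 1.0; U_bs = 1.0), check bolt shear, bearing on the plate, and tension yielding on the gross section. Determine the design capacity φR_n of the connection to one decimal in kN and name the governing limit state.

Bolt shear: A_b = π(30)²/4 = 706.86 mm². φR_n = 0.75 × 469 × 706.86 × 6 × 1 = 1491.8 kN.
Bearing (20 mm plate, F_u = 450 MPa): end bolts L_c = 63 − 33/2 = 46.5, R_n = min(1.2×46.5×20×450, 2.4×30×20×450) = 502.2 kN/bolt; interior L_c = 92 − 33 = 59, R_n = 637.2 kN/bolt. φR_n = 0.75 × (2×502.2 + 4×637.2) = 2664.9 kN.
Tension yield (gross): A_g = 345×20 = 6900 mm². φR_n = 0.90 × 300 × 6900 = 1863.0 kN.
Governing: min(1491.8, 2664.9, 1863.0) = 1491.8 kN → bolt shear.

1491.8 kN (bolt shear governs)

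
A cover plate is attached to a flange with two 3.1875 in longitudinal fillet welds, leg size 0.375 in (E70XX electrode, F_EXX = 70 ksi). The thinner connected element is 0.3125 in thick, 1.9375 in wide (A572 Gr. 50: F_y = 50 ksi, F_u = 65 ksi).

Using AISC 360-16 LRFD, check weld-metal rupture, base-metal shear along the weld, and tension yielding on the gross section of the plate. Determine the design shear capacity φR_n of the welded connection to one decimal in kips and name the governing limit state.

Weld metal: throat = 0.707×0.375 = 0.26513 in, L = 2×3.1875 = 6.375 in. φR_n = 0.75 × 0.6 × 70 × 0.26513 × 6.375 = 53.2 kips.
Base metal shear (0.3125 in plate): yield φR_n = 1.0×0.6×50×0.3125×6.375 = 59.8 kips; rupture φR_n = 0.75×0.6×65×0.3125×6.375 = 58.3 kips; take 58.3 kips (rupture).
Tension yield (gross): A_g = 1.9375×0.3125 = 0.60547 in². φR_n = 0.90 × 50 × 0.60547 = 27.2 kips.
Governing: min(53.2, 58.3, 27.2) = 27.2 kips → gross-section yield.

27.2 kips (gross-section yield governs)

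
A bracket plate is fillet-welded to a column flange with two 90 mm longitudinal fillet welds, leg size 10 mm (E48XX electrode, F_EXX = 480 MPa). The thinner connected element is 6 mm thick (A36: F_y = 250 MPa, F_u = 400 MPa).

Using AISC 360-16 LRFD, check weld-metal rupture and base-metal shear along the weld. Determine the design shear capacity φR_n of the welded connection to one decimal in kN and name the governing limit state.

162.0 kN (base-metal shear governs)

Weld metal: throat = 0.707×10 = 7.07 mm, L = 2×90 = 180 mm. φR_n = 0.75 × 0.6 × 480 × 7.07 × 180 = 274.9 kN.
Base metal shear (6 mm plate): yield φR_n = 1.0×0.6×250×6×180 = 162.0 kN; rupture φR_n = 0.75×0.6×400×6×180 = 194.4 kN; take 162.0 kN (yield).
Governing: min(274.9, 162.0) = 162.0 kN → base-metal shear.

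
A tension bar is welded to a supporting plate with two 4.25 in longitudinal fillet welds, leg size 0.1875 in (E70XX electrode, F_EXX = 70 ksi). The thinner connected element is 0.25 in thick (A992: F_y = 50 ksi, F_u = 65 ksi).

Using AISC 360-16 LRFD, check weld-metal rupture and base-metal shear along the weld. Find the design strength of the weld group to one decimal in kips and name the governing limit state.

35.5 kips (weld metal governs)

Weld metal: throat = 0.707×0.1875 = 0.13256 in, L = 2×4.25 = 8.5 in. φR_n = 0.75 × 0.6 × 70 × 0.13256 × 8.5 = 35.5 kips.
Base metal shear (0.25 in plate): yield φR_n = 1.0×0.6×50×0.25×8.5 = 63.8 kips; rupture φR_n = 0.75×0.6×65×0.25×8.5 = 62.2 kips; take 62.2 kips (rupture).
Governing: min(35.5, 62.2) = 35.5 kips → weld metal.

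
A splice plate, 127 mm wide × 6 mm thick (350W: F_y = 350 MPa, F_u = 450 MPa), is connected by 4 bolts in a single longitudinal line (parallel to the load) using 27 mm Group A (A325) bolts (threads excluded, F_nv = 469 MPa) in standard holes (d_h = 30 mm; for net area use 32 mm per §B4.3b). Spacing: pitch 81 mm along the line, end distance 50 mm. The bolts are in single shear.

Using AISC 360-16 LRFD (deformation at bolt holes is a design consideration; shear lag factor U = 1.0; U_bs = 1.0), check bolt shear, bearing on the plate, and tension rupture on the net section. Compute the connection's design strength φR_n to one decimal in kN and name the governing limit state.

192.4 kN (net-section rupture governs)

Bolt shear: A_b = π(27)²/4 = 572.56 mm². φR_n = 0.75 × 469 × 572.56 × 4 × 1 = 805.6 kN.
Bearing (6 mm plate, F_u = 450 MPa): end bolts L_c = 50 − 30/2 = 35, R_n = min(1.2×35×6×450, 2.4×27×6×450) = 113.4 kN/bolt; interior L_c = 81 − 30 = 51, R_n = 165.24 kN/bolt. φR_n = 0.75 × (1×113.4 + 3×165.24) = 456.8 kN.
Tension rupture (net): A_n = (127 − 1×32)×6 = 570 mm² (U = 1.0, A_e = A_n). φR_n = 0.75 × 450 × 570 = 192.4 kN.
Governing: min(805.6, 456.8, 192.4) = 192.4 kN → net-section rupture.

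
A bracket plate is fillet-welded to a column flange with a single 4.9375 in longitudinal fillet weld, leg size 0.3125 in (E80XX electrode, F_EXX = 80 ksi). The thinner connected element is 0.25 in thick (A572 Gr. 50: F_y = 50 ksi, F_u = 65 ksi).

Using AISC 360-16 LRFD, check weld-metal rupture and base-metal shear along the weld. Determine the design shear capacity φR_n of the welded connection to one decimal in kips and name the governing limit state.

Weld metal: throat = 0.707×0.3125 = 0.22094 in, L = 4.9375 in. φR_n = 0.75 × 0.6 × 80 × 0.22094 × 4.9375 = 39.3 kips.
Base metal shear (0.25 in plate): yield φR_n = 1.0×0.6×50×0.25×4.9375 = 37.0 kips; rupture φR_n = 0.75×0.6×65×0.25×4.9375 = 36.1 kips; take 36.1 kips (rupture).
Governing: min(39.3, 36.1) = 36.1 kips → base-metal shear.

36.1 kips (base-metal shear governs)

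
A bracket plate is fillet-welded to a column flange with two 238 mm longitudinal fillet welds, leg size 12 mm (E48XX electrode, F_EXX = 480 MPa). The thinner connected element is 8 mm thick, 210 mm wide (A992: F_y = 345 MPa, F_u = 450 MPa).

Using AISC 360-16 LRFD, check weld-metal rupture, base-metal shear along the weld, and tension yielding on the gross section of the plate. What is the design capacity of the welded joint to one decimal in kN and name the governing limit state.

Weld metal: throat = 0.707×12 = 8.484 mm, L = 2×238 = 476 mm. φR_n = 0.75 × 0.6 × 480 × 8.484 × 476 = 872.3 kN.
Base metal shear (8 mm plate): yield φR_n = 1.0×0.6×345×8×476 = 788.3 kN; rupture φR_n = 0.75×0.6×450×8×476 = 771.1 kN; take 771.1 kN (rupture).
Tension yield (gross): A_g = 210×8 = 1680 mm². φR_n = 0.90 × 345 × 1680 = 521.6 kN.
Governing: min(872.3, 771.1, 521.6) = 521.6 kN → gross-section yield.

521.6 kN (gross-section yield governs)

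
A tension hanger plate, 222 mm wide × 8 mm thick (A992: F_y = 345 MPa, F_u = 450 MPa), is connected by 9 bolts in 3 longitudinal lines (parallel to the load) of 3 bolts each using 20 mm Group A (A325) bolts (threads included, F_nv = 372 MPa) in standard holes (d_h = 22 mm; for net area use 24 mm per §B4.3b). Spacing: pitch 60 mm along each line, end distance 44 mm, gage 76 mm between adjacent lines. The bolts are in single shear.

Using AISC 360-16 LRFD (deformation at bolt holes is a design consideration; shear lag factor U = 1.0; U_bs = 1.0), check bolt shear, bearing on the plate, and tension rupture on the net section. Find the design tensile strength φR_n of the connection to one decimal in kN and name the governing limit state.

Bolt shear: A_b = π(20)²/4 = 314.16 mm². φR_n = 0.75 × 372 × 314.16 × 9 × 1 = 788.9 kN.
Bearing (8 mm plate, F_u = 450 MPa): end bolts L_c = 44 − 22/2 = 33, R_n = min(1.2×33×8×450, 2.4×20×8×450) = 142.56 kN/bolt; interior L_c = 60 − 22 = 38, R_n = 164.16 kN/bolt. φR_n = 0.75 × (3×142.56 + 6×164.16) = 1059.5 kN.
Tension rupture (net): A_n = (222 − 3×24)×8 = 1200 mm² (U = 1.0, A_e = A_n). φR_n = 0.75 × 450 × 1200 = 405.0 kN.
Governing: min(788.9, 1059.5, 405.0) = 405.0 kN → net-section rupture.

405.0 kN (net-section rupture governs)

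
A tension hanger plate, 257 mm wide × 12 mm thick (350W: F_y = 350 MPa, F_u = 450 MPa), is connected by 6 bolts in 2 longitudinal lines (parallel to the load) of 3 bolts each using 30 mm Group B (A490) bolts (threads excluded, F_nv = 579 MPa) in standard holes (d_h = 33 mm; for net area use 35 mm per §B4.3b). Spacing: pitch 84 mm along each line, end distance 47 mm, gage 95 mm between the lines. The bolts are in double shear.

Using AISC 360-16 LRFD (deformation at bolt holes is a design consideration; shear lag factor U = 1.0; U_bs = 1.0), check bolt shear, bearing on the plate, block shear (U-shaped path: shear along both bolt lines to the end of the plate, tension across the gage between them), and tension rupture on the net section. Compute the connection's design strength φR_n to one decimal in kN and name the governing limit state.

Bolt shear: A_b = π(30)²/4 = 706.86 mm². φR_n = 0.75 × 579 × 706.86 × 6 × 2 = 3683.4 kN.
Bearing (12 mm plate, F_u = 450 MPa): end bolts L_c = 47 − 33/2 = 30.5, R_n = min(1.2×30.5×12×450, 2.4×30×12×450) = 197.64 kN/bolt; interior L_c = 84 − 33 = 51, R_n = 330.48 kN/bolt. φR_n = 0.75 × (2×197.64 + 4×330.48) = 1287.9 kN.
Block shear: shear path 2×[47+2×84] = 2×215 mm, A_gv = 5160, A_nv = 2×(215 − 2.5×35)×12 = 3060 mm²; tension across gage: (95 − 1×35)×12 = 720 mm². R_n = min(0.6×450×3060, 0.6×350×5160) + 1.0×450×720 = min(826.2, 1083.6) + 324 = 1150.2 kN. φR_n = 0.75 × 1150.2 = 862.7 kN.
Tension rupture (net): A_n = (257 − 2×35)×12 = 2244 mm² (U = 1.0, A_e = A_n). φR_n = 0.75 × 450 × 2244 = 757.4 kN.
Governing: min(3683.4, 1287.9, 862.7, 757.4) = 757.4 kN → net-section rupture.

757.4 kN (net-section rupture governs)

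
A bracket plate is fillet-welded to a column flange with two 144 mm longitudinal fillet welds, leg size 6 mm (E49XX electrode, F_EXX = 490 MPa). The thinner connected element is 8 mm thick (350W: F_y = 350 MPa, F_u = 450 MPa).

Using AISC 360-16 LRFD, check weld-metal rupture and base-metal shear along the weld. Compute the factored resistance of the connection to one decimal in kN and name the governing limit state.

Weld metal: throat = 0.707×6 = 4.242 mm, L = 2×144 = 288 mm. φR_n = 0.75 × 0.6 × 490 × 4.242 × 288 = 269.4 kN.
Base metal shear (8 mm plate): yield φR_n = 1.0×0.6×350×8×288 = 483.8 kN; rupture φR_n = 0.75×0.6×450×8×288 = 466.6 kN; take 466.6 kN (rupture).
Governing: min(269.4, 466.6) = 269.4 kN → weld metal.

269.4 kN (weld metal governs)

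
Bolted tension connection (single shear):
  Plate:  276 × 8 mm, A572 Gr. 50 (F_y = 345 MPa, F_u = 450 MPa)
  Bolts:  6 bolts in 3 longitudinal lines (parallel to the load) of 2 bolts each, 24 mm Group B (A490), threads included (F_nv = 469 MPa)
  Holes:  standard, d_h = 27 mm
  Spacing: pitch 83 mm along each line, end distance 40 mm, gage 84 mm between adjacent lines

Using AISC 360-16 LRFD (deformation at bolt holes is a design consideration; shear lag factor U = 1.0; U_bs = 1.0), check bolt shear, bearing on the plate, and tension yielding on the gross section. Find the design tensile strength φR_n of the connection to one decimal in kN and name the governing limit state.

685.6 kN (gross-section yield governs)

Bolt shear: A_b = π(24)²/4 = 452.39 mm². φR_n = 0.75 × 469 × 452.39 × 6 × 1 = 954.8 kN.
Bearing (8 mm plate, F_u = 450 MPa): end bolts L_c = 40 − 27/2 = 26.5, R_n = min(1.2×26.5×8×450, 2.4×24×8×450) = 114.48 kN/bolt; interior L_c = 83 − 27 = 56, R_n = 207.36 kN/bolt. φR_n = 0.75 × (3×114.48 + 3×207.36) = 724.1 kN.
Tension yield (gross): A_g = 276×8 = 2208 mm². φR_n = 0.90 × 345 × 2208 = 685.6 kN.
Governing: min(954.8, 724.1, 685.6) = 685.6 kN → gross-section yield.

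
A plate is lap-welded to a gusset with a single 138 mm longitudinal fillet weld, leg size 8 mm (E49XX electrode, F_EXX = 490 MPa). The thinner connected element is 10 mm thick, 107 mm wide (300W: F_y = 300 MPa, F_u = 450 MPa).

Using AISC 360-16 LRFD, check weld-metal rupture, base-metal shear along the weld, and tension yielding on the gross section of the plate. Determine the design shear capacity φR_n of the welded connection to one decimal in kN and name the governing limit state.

Weld metal: throat = 0.707×8 = 5.656 mm, L = 138 mm. φR_n = 0.75 × 0.6 × 490 × 5.656 × 138 = 172.1 kN.
Base metal shear (10 mm plate): yield φR_n = 1.0×0.6×300×10×138 = 248.4 kN; rupture φR_n = 0.75×0.6×450×10×138 = 279.5 kN; take 248.4 kN (yield).
Tension yield (gross): A_g = 107×10 = 1070 mm². φR_n = 0.90 × 300 × 1070 = 288.9 kN.
Governing: min(172.1, 248.4, 288.9) = 172.1 kN → weld metal.

172.1 kN (weld metal governs)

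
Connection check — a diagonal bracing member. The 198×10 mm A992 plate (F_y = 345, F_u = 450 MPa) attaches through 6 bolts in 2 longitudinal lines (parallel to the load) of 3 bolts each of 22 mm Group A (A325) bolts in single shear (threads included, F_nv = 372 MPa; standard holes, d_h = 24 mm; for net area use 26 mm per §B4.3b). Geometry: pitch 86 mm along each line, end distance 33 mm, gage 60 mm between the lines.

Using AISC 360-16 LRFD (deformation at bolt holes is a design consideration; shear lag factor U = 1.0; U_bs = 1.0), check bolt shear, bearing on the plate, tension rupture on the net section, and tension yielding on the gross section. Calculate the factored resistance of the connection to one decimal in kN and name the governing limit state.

Bolt shear: A_b = π(22)²/4 = 380.13 mm². φR_n = 0.75 × 372 × 380.13 × 6 × 1 = 636.3 kN.
Bearing (10 mm plate, F_u = 450 MPa): end bolts L_c = 33 − 24/2 = 21, R_n = min(1.2×21×10×450, 2.4×22×10×450) = 113.4 kN/bolt; interior L_c = 86 − 24 = 62, R_n = 237.6 kN/bolt. φR_n = 0.75 × (2×113.4 + 4×237.6) = 882.9 kN.
Tension rupture (net): A_n = (198 − 2×26)×10 = 1460 mm² (U = 1.0, A_e = A_n). φR_n = 0.75 × 450 × 1460 = 492.8 kN.
Tension yield (gross): A_g = 198×10 = 1980 mm². φR_n = 0.90 × 345 × 1980 = 614.8 kN.
Governing: min(636.3, 882.9, 492.8, 614.8) = 492.8 kN → net-section rupture.

492.8 kN (net-section rupture governs)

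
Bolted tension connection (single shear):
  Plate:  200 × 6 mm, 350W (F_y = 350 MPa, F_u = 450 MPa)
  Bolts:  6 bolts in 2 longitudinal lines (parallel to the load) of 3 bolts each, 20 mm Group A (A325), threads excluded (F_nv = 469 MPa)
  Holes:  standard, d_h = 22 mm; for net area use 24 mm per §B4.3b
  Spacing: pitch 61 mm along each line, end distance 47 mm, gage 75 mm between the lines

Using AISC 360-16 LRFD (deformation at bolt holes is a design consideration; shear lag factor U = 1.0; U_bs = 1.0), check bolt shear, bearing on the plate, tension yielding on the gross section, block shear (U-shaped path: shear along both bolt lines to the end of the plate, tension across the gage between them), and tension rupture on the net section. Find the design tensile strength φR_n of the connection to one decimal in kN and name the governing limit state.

Bolt shear: A_b = π(20)²/4 = 314.16 mm². φR_n = 0.75 × 469 × 314.16 × 6 × 1 = 663.0 kN.
Bearing (6 mm plate, F_u = 450 MPa): end bolts L_c = 47 − 22/2 = 36, R_n = min(1.2×36×6×450, 2.4×20×6×450) = 116.64 kN/bolt; interior L_c = 61 − 22 = 39, R_n = 126.36 kN/bolt. φR_n = 0.75 × (2×116.64 + 4×126.36) = 554.0 kN.
Tension yield (gross): A_g = 200×6 = 1200 mm². φR_n = 0.90 × 350 × 1200 = 378.0 kN.
Block shear: shear path 2×[47+2×61] = 2×169 mm, A_gv = 2028, A_nv = 2×(169 − 2.5×24)×6 = 1308 mm²; tension across gage: (75 − 1×24)×6 = 306 mm². R_n = min(0.6×450×1308, 0.6×350×2028) + 1.0×450×306 = min(353.16, 425.88) + 137.7 = 490.86 kN. φR_n = 0.75 × 490.86 = 368.1 kN.
Tension rupture (net): A_n = (200 − 2×24)×6 = 912 mm² (U = 1.0, A_e = A_n). φR_n = 0.75 × 450 × 912 = 307.8 kN.
Governing: min(663.0, 554.0, 378.0, 368.1, 307.8) = 307.8 kN → net-section rupture.

307.8 kN (net-section rupture governs)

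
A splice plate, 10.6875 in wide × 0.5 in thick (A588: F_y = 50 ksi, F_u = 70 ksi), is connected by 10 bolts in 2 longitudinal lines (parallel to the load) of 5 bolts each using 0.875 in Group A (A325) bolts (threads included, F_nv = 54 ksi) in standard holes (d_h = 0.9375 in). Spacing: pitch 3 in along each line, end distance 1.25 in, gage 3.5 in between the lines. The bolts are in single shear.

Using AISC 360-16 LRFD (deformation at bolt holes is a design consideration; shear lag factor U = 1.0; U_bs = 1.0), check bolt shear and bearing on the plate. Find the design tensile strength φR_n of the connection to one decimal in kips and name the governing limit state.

Bolt shear: A_b = π(0.875)²/4 = 0.60132 in². φR_n = 0.75 × 54 × 0.60132 × 10 × 1 = 243.5 kips.
Bearing (0.5 in plate, F_u = 70 ksi): end bolts L_c = 1.25 − 0.9375/2 = 0.78125, R_n = min(1.2×0.78125×0.5×70, 2.4×0.875×0.5×70) = 32.813 kips/bolt; interior L_c = 3 − 0.9375 = 2.0625, R_n = 73.5 kips/bolt. φR_n = 0.75 × (2×32.813 + 8×73.5) = 490.2 kips.
Governing: min(243.5, 490.2) = 243.5 kips → bolt shear.

243.5 kips (bolt shear governs)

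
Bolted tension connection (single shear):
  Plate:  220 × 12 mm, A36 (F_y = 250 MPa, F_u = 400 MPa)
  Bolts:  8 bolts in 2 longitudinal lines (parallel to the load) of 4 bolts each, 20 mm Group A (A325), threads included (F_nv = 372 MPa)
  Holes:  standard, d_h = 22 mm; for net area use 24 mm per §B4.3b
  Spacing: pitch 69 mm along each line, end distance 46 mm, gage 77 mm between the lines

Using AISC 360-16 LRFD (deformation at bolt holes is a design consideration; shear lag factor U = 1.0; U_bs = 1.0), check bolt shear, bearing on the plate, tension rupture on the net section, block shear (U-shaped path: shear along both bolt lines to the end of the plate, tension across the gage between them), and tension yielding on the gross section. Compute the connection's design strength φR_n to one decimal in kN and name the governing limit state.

594.0 kN (gross-section yield governs)

Bolt shear: A_b = π(20)²/4 = 314.16 mm². φR_n = 0.75 × 372 × 314.16 × 8 × 1 = 701.2 kN.
Bearing (12 mm plate, F_u = 400 MPa): end bolts L_c = 46 − 22/2 = 35, R_n = min(1.2×35×12×400, 2.4×20×12×400) = 201.6 kN/bolt; interior L_c = 69 − 22 = 47, R_n = 230.4 kN/bolt. φR_n = 0.75 × (2×201.6 + 6×230.4) = 1339.2 kN.
Tension rupture (net): A_n = (220 − 2×24)×12 = 2064 mm² (U = 1.0, A_e = A_n). φR_n = 0.75 × 400 × 2064 = 619.2 kN.
Block shear: shear path 2×[46+3×69] = 2×253 mm, A_gv = 6072, A_nv = 2×(253 − 3.5×24)×12 = 4056 mm²; tension across gage: (77 − 1×24)×12 = 636 mm². R_n = min(0.6×400×4056, 0.6×250×6072) + 1.0×400×636 = min(973.44, 910.8) + 254.4 = 1165.2 kN. φR_n = 0.75 × 1165.2 = 873.9 kN.
Tension yield (gross): A_g = 220×12 = 2640 mm². φR_n = 0.90 × 250 × 2640 = 594.0 kN.
Governing: min(701.2, 1339.2, 619.2, 873.9, 594.0) = 594.0 kN → gross-section yield.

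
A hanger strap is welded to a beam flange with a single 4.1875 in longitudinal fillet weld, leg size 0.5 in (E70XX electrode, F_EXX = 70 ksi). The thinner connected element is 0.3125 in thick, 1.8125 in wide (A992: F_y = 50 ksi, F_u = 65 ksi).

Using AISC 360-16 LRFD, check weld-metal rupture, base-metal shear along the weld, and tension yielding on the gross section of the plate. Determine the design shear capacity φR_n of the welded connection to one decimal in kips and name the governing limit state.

25.5 kips (gross-section yield governs)

Weld metal: throat = 0.707×0.5 = 0.3535 in, L = 4.1875 in. φR_n = 0.75 × 0.6 × 70 × 0.3535 × 4.1875 = 46.6 kips.
Base metal shear (0.3125 in plate): yield φR_n = 1.0×0.6×50×0.3125×4.1875 = 39.3 kips; rupture φR_n = 0.75×0.6×65×0.3125×4.1875 = 38.3 kips; take 38.3 kips (rupture).
Tension yield (gross): A_g = 1.8125×0.3125 = 0.56641 in². φR_n = 0.90 × 50 × 0.56641 = 25.5 kips.
Governing: min(46.6, 38.3, 25.5) = 25.5 kips → gross-section yield.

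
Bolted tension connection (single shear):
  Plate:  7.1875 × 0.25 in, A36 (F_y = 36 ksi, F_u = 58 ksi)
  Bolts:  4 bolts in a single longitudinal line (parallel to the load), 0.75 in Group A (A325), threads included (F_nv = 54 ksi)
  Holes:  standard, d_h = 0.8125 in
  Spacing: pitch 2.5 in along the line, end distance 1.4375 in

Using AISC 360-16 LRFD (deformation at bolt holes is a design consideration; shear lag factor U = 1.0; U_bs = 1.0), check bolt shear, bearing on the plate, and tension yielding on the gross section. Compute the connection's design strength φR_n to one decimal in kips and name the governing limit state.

Bolt shear: A_b = π(0.75)²/4 = 0.44179 in². φR_n = 0.75 × 54 × 0.44179 × 4 × 1 = 71.6 kips.
Bearing (0.25 in plate, F_u = 58 ksi): end bolts L_c = 1.4375 − 0.8125/2 = 1.03125, R_n = min(1.2×1.03125×0.25×58, 2.4×0.75×0.25×58) = 17.944 kips/bolt; interior L_c = 2.5 − 0.8125 = 1.6875, R_n = 26.1 kips/bolt. φR_n = 0.75 × (1×17.944 + 3×26.1) = 72.2 kips.
Tension yield (gross): A_g = 7.1875×0.25 = 1.7969 in². φR_n = 0.90 × 36 × 1.7969 = 58.2 kips.
Governing: min(71.6, 72.2, 58.2) = 58.2 kips → gross-section yield.

58.2 kips (gross-section yield governs)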